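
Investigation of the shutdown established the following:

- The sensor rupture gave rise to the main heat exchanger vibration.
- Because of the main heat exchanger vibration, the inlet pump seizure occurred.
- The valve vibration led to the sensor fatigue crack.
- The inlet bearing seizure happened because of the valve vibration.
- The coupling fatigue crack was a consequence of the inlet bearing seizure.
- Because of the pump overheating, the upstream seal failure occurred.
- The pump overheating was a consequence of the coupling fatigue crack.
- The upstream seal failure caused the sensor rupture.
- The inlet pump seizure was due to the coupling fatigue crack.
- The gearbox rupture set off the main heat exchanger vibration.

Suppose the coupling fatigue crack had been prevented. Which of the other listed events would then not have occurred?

the pump overheating, the sensor rupture, the upstream seal failure

Downstream of the coupling fatigue crack: the pump overheating, the upstream seal failure, the sensor rupture, the main heat exchanger vibration, the inlet pump seizure.
Of those, still caused via another path: the main heat exchanger vibration, the inlet pump seizure.
The remainder have no surviving cause.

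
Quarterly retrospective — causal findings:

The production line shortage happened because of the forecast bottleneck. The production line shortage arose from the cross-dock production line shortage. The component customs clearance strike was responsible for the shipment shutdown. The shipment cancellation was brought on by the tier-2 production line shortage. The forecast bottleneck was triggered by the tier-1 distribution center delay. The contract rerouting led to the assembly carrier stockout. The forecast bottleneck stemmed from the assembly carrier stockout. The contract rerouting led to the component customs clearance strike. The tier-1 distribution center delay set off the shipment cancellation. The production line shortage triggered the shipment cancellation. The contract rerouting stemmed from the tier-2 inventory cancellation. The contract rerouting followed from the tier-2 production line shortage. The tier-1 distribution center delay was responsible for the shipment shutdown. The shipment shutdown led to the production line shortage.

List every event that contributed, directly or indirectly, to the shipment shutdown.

Immediate causes of the shipment shutdown: the component customs clearance strike, the tier-1 distribution center delay.
Further upstream: the tier-2 inventory cancellation, the tier-2 production line shortage, the contract rerouting.

the component customs clearance strike, the contract rerouting, the tier-1 distribution center delay, the tier-2 inventory cancellation, the tier-2 production line shortage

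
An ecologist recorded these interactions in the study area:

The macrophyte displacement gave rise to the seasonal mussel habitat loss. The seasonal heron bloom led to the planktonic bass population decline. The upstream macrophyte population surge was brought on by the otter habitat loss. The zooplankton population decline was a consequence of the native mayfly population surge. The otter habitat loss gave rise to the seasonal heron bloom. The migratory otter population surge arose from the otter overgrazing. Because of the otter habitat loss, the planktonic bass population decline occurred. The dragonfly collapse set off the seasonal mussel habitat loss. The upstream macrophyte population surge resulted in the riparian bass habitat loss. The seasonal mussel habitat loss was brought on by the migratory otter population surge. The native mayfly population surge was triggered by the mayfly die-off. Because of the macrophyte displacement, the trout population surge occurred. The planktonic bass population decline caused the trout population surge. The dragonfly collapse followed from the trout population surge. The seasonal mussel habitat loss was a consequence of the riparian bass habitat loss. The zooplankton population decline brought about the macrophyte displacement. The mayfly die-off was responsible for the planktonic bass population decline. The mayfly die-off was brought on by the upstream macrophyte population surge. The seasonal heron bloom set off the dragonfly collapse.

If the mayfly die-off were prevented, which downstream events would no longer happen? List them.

Downstream of the mayfly die-off: the native mayfly population surge, the zooplankton population decline, the planktonic bass population decline, the macrophyte displacement, the trout population surge, the dragonfly collapse, the seasonal mussel habitat loss.
Of those, still caused via another path: the planktonic bass population decline, the trout population surge, the dragonfly collapse, the seasonal mussel habitat loss.
The remainder have no surviving cause.

the macrophyte displacement, the native mayfly population surge, the zooplankton population decline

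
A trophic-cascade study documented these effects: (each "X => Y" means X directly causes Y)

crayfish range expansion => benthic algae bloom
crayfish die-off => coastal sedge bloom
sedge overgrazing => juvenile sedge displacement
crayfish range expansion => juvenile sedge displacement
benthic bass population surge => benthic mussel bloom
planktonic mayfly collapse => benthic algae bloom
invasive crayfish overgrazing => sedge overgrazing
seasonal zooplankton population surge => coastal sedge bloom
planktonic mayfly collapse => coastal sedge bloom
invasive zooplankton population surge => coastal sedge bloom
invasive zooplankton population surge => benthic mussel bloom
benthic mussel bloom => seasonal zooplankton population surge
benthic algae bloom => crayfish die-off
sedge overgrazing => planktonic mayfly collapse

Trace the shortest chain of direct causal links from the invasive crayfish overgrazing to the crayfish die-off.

the invasive crayfish overgrazing → the sedge overgrazing → the planktonic mayfly collapse → the benthic algae bloom → the crayfish die-off

the invasive crayfish overgrazing → the sedge overgrazing
the sedge overgrazing → the planktonic mayfly collapse
the planktonic mayfly collapse → the benthic algae bloom
the benthic algae bloom → the crayfish die-off
Length: 4 steps.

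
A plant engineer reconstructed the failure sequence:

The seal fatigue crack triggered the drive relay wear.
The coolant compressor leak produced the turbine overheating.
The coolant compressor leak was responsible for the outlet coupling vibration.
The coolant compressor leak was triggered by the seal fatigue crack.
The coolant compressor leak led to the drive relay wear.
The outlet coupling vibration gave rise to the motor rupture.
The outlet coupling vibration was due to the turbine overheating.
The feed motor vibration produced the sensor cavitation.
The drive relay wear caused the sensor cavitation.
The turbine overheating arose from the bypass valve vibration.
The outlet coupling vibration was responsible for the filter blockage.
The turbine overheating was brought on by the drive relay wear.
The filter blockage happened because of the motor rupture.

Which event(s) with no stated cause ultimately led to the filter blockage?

the bypass valve vibration, the seal fatigue crack

Tracing upstream from the filter blockage: the filter blockage ← the outlet coupling vibration ← the turbine overheating ← the bypass valve vibration.
A separate upstream branch: the filter blockage ← the outlet coupling vibration ← the coolant compressor leak ← the seal fatigue crack.
Each of those chain origins has no stated cause.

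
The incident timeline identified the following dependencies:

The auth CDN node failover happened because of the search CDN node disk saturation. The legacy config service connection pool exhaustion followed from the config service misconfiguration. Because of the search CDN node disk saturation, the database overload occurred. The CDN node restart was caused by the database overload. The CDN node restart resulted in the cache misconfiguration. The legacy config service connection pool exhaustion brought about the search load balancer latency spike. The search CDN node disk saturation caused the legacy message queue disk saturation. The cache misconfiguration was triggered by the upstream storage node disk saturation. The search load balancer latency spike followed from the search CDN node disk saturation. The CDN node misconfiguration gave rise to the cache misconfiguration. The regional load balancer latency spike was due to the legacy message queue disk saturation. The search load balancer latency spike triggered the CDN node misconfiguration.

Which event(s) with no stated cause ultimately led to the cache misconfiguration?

Tracing upstream from the cache misconfiguration: the cache misconfiguration ← the CDN node misconfiguration ← the search load balancer latency spike ← the legacy config service connection pool exhaustion ← the config service misconfiguration.
A separate upstream branch: the cache misconfiguration ← the CDN node restart ← the database overload ← the search CDN node disk saturation.
A separate upstream branch: the cache misconfiguration ← the upstream storage node disk saturation.
Each of those chain origins has no stated cause.

the config service misconfiguration, the search CDN node disk saturation, the upstream storage node disk saturation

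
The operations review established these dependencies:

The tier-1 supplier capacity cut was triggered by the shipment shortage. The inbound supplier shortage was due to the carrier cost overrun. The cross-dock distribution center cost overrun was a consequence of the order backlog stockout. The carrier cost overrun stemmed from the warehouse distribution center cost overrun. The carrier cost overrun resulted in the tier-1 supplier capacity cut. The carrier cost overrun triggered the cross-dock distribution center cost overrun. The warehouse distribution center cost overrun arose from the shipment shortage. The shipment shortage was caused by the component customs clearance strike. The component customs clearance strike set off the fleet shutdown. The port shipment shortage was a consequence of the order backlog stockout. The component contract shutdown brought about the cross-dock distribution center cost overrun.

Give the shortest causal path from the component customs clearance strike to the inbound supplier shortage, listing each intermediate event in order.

the component customs clearance strike → the shipment shortage → the warehouse distribution center cost overrun → the carrier cost overrun → the inbound supplier shortage

the component customs clearance strike → the shipment shortage
the shipment shortage → the warehouse distribution center cost overrun
the warehouse distribution center cost overrun → the carrier cost overrun
the carrier cost overrun → the inbound supplier shortage
Length: 4 steps.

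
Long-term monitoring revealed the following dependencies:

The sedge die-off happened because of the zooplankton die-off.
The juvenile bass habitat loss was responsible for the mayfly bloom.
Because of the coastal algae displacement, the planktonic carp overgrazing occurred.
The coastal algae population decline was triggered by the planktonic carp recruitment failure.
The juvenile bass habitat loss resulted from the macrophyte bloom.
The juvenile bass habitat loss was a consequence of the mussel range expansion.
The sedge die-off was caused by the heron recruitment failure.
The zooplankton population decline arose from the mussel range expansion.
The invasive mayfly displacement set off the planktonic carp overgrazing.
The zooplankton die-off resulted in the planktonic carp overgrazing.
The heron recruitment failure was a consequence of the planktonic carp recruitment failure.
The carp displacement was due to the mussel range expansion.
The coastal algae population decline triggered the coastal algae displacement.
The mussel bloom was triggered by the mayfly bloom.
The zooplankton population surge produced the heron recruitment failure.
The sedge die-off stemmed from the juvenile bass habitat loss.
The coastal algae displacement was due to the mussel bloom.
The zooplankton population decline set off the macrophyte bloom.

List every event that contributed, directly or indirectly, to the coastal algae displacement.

the coastal algae population decline, the juvenile bass habitat loss, the macrophyte bloom, the mayfly bloom, the mussel bloom, the mussel range expansion, the planktonic carp recruitment failure, the zooplankton population decline

Immediate causes of the coastal algae displacement: the coastal algae population decline, the mussel bloom.
Further upstream: the mussel range expansion, the zooplankton population decline, the planktonic carp recruitment failure, the macrophyte bloom, the juvenile bass habitat loss, the mayfly bloom.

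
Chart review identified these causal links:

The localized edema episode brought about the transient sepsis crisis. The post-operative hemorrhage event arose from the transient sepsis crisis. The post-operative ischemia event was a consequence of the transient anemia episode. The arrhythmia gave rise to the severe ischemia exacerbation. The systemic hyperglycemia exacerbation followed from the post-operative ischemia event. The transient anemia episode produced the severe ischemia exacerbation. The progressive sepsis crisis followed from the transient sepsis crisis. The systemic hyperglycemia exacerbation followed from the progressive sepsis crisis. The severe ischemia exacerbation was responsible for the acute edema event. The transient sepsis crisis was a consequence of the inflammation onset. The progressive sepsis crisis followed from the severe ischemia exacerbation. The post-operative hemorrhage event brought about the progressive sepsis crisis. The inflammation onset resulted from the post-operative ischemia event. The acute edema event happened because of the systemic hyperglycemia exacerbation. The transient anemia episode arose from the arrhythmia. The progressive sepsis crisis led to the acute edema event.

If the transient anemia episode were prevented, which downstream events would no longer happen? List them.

the inflammation onset, the post-operative ischemia event

Downstream of the transient anemia episode: the severe ischemia exacerbation, the post-operative ischemia event, the inflammation onset, the transient sepsis crisis, the post-operative hemorrhage event, the progressive sepsis crisis, the systemic hyperglycemia exacerbation, the acute edema event.
Of those, still caused via another path: the severe ischemia exacerbation, the transient sepsis crisis, the post-operative hemorrhage event, the progressive sepsis crisis, the systemic hyperglycemia exacerbation, the acute edema event.
The remainder have no surviving cause.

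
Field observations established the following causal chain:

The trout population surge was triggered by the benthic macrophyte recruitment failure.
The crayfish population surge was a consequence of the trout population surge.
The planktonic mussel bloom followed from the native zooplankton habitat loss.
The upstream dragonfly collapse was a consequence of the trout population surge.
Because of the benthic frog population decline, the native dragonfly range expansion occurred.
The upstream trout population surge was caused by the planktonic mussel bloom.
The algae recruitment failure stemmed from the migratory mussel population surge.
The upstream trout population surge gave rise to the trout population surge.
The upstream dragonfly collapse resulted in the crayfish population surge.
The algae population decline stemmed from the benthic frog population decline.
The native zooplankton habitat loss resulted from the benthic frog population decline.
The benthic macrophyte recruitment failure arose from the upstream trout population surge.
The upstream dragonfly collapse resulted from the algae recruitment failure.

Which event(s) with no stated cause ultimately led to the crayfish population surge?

Tracing upstream from the crayfish population surge: the crayfish population surge ← the trout population surge ← the upstream trout population surge ← the planktonic mussel bloom ← the native zooplankton habitat loss ← the benthic frog population decline.
A separate upstream branch: the crayfish population surge ← the upstream dragonfly collapse ← the algae recruitment failure ← the migratory mussel population surge.
Each of those chain origins has no stated cause.

the benthic frog population decline, the migratory mussel population surge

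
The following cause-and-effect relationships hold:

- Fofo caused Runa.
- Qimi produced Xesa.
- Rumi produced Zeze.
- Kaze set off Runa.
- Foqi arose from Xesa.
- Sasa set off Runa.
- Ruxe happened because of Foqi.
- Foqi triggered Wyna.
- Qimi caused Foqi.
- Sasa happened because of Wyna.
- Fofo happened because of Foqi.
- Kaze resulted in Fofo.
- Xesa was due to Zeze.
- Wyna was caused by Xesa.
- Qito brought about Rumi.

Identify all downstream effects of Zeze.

Fofo, Foqi, Runa, Ruxe, Sasa, Wyna, Xesa

Direct effects: Xesa.
2 steps out: Foqi, Wyna.
3 steps out: Fofo, Sasa, Ruxe.
4 steps out: Runa.
Not reachable from it: Qimi, Qito, Rumi, Kaze.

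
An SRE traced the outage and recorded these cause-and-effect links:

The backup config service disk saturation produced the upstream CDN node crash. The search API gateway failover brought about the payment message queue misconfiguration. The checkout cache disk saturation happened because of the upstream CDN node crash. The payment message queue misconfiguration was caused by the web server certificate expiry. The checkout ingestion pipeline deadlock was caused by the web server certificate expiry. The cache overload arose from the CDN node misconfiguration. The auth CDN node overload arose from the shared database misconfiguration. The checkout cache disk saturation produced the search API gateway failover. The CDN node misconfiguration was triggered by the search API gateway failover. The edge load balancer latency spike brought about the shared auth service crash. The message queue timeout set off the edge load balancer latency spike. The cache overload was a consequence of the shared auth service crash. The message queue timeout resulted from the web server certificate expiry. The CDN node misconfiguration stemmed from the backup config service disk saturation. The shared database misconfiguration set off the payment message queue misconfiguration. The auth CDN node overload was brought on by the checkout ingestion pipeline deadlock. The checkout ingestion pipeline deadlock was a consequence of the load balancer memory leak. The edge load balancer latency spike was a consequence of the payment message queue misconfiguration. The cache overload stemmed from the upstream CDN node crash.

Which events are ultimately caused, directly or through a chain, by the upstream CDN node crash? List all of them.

the CDN node misconfiguration, the cache overload, the checkout cache disk saturation, the edge load balancer latency spike, the payment message queue misconfiguration, the search API gateway failover, the shared auth service crash

Direct effects: the checkout cache disk saturation, the cache overload.
2 steps out: the search API gateway failover.
3 steps out: the payment message queue misconfiguration, the CDN node misconfiguration.
4 steps out: the edge load balancer latency spike.
5 steps out: the shared auth service crash.
Not reachable from it: the web server certificate expiry, the shared database misconfiguration, the backup config service disk saturation, the load balancer memory leak, the checkout ingestion pipeline deadlock, the message queue timeout, the auth CDN node overload.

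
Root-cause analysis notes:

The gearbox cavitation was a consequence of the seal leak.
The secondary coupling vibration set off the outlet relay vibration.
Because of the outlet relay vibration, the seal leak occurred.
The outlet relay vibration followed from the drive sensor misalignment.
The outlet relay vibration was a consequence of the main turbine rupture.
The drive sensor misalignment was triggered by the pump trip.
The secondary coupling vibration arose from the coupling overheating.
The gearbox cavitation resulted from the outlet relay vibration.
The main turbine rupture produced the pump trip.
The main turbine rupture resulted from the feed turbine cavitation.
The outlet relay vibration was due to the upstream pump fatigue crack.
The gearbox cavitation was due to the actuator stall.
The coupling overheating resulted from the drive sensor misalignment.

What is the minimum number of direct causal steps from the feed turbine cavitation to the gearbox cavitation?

3

Shortest chain: the feed turbine cavitation → the main turbine rupture → the outlet relay vibration → the gearbox cavitation.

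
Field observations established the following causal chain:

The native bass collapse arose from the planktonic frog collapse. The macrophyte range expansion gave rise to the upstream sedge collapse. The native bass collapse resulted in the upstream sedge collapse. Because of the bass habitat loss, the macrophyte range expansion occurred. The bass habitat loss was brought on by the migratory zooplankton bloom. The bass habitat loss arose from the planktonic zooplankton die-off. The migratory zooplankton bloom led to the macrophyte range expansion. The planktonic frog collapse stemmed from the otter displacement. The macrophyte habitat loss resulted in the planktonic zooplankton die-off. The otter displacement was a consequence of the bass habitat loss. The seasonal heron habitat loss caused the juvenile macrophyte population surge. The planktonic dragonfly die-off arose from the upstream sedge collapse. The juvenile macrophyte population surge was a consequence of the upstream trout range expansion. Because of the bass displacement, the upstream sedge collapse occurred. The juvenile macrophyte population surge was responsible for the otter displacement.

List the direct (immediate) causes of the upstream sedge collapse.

the bass displacement, the macrophyte range expansion, the native bass collapse

Upstream contributors include the migratory zooplankton bloom, the macrophyte habitat loss, the planktonic zooplankton die-off, the bass habitat loss, the seasonal heron habitat loss, the upstream trout range expansion, the juvenile macrophyte population surge, the otter displacement, the planktonic frog collapse, but only the bass displacement, the macrophyte range expansion, the native bass collapse feed directly into the upstream sedge collapse.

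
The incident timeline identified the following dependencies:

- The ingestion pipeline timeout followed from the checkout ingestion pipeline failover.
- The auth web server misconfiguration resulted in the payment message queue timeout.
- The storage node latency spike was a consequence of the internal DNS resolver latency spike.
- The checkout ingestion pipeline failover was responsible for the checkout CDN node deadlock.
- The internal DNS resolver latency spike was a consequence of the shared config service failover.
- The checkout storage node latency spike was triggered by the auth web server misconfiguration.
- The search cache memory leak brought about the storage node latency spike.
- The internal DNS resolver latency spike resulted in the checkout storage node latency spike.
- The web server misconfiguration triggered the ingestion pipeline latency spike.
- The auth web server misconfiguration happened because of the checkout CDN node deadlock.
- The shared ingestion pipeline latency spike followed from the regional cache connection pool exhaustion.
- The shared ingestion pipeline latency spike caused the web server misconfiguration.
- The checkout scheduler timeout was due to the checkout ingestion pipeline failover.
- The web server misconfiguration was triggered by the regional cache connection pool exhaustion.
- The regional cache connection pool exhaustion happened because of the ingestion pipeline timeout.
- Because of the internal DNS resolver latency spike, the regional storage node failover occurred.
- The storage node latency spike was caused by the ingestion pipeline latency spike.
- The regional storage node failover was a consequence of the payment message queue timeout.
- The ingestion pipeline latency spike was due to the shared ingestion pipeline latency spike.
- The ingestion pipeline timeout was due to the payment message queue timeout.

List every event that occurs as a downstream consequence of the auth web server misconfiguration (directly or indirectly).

the checkout storage node latency spike, the ingestion pipeline latency spike, the ingestion pipeline timeout, the payment message queue timeout, the regional cache connection pool exhaustion, the regional storage node failover, the shared ingestion pipeline latency spike, the storage node latency spike, the web server misconfiguration

Direct effects: the payment message queue timeout, the checkout storage node latency spike.
2 steps out: the ingestion pipeline timeout, the regional storage node failover.
3 steps out: the regional cache connection pool exhaustion.
4 steps out: the shared ingestion pipeline latency spike, the web server misconfiguration.
5 steps out: the ingestion pipeline latency spike.
6 steps out: the storage node latency spike.
Not reachable from it: the search cache memory leak, the checkout ingestion pipeline failover, the checkout CDN node deadlock, the checkout scheduler timeout, the shared config service failover, the internal DNS resolver latency spike.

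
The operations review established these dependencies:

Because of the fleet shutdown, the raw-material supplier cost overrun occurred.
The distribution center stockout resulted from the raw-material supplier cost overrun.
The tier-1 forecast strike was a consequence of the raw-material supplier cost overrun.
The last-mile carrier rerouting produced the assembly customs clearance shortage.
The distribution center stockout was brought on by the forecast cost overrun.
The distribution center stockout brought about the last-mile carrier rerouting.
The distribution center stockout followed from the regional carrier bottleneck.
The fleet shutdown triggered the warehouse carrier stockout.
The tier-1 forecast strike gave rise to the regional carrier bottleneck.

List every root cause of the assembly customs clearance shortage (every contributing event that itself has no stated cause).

the fleet shutdown, the forecast cost overrun

Tracing upstream from the assembly customs clearance shortage: the assembly customs clearance shortage ← the last-mile carrier rerouting ← the distribution center stockout ← the raw-material supplier cost overrun ← the fleet shutdown.
A separate upstream branch: the assembly customs clearance shortage ← the last-mile carrier rerouting ← the distribution center stockout ← the forecast cost overrun.
Each of those chain origins has no stated cause.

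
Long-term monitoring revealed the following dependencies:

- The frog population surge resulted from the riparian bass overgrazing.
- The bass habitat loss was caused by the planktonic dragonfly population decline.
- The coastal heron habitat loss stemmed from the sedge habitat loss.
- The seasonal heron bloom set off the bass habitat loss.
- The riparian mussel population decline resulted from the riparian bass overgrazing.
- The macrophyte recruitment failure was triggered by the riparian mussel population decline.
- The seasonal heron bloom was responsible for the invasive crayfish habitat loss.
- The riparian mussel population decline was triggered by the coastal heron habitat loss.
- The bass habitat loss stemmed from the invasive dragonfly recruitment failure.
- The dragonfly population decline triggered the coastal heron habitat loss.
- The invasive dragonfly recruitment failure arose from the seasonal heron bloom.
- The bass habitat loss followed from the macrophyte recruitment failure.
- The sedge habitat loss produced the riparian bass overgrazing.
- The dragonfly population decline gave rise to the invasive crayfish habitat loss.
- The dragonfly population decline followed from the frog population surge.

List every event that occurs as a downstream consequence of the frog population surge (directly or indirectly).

Direct effects: the dragonfly population decline.
2 steps out: the coastal heron habitat loss, the invasive crayfish habitat loss.
3 steps out: the riparian mussel population decline.
4 steps out: the macrophyte recruitment failure.
5 steps out: the bass habitat loss.
Not reachable from it: the seasonal heron bloom, the sedge habitat loss, the riparian bass overgrazing, the invasive dragonfly recruitment failure, the planktonic dragonfly population decline.

the bass habitat loss, the coastal heron habitat loss, the dragonfly population decline, the invasive crayfish habitat loss, the macrophyte recruitment failure, the riparian mussel population decline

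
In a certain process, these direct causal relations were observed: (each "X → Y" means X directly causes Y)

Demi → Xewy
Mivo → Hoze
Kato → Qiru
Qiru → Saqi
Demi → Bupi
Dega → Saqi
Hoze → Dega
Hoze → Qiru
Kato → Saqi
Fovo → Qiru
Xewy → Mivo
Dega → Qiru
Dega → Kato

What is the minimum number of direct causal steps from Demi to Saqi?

5

Shortest chain: Demi → Xewy → Mivo → Hoze → Dega → Saqi.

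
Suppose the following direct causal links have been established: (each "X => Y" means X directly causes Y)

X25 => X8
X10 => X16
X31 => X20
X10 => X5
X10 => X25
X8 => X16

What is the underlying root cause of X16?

X10

Tracing upstream from X16: X16 ← X10.
X10 has no stated cause, so it is the root.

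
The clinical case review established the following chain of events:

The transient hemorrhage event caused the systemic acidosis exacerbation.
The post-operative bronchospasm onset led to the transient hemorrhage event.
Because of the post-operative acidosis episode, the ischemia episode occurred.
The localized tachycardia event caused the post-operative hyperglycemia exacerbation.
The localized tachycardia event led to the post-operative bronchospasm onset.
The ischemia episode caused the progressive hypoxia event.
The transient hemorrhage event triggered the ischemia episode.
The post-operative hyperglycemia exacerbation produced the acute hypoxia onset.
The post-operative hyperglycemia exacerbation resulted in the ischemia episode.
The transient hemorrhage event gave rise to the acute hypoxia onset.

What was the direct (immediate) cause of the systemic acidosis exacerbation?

Upstream contributors include the localized tachycardia event, the post-operative bronchospasm onset, but only the transient hemorrhage event feeds directly into the systemic acidosis exacerbation.

the transient hemorrhage event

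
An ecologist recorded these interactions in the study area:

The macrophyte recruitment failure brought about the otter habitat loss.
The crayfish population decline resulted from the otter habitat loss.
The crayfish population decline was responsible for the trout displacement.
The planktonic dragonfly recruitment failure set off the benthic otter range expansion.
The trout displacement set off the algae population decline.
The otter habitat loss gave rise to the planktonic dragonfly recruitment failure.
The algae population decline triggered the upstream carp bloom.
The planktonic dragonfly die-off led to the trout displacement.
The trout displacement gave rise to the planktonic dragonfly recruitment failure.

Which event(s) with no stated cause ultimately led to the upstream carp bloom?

the macrophyte recruitment failure, the planktonic dragonfly die-off

Tracing upstream from the upstream carp bloom: the upstream carp bloom ← the algae population decline ← the trout displacement ← the crayfish population decline ← the otter habitat loss ← the macrophyte recruitment failure.
A separate upstream branch: the upstream carp bloom ← the algae population decline ← the trout displacement ← the planktonic dragonfly die-off.
Each of those chain origins has no stated cause.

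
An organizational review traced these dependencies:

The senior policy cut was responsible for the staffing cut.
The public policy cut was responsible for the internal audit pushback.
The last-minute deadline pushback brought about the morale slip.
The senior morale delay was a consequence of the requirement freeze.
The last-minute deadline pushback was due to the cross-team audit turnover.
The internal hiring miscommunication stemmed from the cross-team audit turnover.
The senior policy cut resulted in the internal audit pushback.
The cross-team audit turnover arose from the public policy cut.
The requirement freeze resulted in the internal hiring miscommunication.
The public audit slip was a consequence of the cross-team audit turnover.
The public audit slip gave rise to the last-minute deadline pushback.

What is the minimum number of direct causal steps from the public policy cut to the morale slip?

Shortest chain: the public policy cut → the cross-team audit turnover → the last-minute deadline pushback → the morale slip.

3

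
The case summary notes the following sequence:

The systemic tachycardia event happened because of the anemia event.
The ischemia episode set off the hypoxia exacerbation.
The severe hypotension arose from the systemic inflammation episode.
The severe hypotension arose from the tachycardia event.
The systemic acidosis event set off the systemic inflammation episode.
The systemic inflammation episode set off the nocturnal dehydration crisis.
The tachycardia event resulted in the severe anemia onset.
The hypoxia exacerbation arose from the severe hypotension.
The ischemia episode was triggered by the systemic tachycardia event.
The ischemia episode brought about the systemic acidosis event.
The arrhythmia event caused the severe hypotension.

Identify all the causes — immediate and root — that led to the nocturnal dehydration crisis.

the anemia event, the ischemia episode, the systemic acidosis event, the systemic inflammation episode, the systemic tachycardia event

Immediate cause of the nocturnal dehydration crisis: the systemic inflammation episode.
Further upstream: the anemia event, the systemic tachycardia event, the ischemia episode, the systemic acidosis event.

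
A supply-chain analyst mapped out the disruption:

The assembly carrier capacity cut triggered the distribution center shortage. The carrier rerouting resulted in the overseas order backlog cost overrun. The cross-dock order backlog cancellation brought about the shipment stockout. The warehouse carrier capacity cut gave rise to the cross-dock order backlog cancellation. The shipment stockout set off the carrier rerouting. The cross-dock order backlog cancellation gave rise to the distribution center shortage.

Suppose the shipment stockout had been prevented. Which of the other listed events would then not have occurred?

the carrier rerouting, the overseas order backlog cost overrun

Downstream of the shipment stockout: the carrier rerouting, the overseas order backlog cost overrun.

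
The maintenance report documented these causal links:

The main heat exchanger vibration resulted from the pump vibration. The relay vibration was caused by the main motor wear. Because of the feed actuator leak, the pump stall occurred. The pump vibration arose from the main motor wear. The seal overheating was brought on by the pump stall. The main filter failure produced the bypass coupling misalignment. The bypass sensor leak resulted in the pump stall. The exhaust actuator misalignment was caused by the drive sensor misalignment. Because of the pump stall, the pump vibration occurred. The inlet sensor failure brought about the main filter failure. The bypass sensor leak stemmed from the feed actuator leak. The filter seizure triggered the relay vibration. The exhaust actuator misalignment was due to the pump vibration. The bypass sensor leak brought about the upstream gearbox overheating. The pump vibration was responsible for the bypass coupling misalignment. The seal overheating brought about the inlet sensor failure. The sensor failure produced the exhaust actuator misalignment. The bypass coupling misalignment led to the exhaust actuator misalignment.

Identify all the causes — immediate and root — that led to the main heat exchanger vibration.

the bypass sensor leak, the feed actuator leak, the main motor wear, the pump stall, the pump vibration

Immediate cause of the main heat exchanger vibration: the pump vibration.
Further upstream: the main motor wear, the feed actuator leak, the bypass sensor leak, the pump stall.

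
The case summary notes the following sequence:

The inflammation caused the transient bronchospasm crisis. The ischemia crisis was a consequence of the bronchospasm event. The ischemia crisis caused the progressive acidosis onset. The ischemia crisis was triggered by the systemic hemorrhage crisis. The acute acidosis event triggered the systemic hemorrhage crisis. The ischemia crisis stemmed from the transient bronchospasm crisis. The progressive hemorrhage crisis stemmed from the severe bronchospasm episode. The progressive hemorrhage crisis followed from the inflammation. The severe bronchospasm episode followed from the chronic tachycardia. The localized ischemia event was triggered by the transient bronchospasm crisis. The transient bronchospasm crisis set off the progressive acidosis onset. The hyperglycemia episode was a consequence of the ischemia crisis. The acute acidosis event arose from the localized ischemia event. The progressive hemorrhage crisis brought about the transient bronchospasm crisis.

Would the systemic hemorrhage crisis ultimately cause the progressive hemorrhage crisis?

No

The systemic hemorrhage crisis leads to the ischemia crisis, the hyperglycemia episode, the progressive acidosis onset; the progressive hemorrhage crisis is not among them.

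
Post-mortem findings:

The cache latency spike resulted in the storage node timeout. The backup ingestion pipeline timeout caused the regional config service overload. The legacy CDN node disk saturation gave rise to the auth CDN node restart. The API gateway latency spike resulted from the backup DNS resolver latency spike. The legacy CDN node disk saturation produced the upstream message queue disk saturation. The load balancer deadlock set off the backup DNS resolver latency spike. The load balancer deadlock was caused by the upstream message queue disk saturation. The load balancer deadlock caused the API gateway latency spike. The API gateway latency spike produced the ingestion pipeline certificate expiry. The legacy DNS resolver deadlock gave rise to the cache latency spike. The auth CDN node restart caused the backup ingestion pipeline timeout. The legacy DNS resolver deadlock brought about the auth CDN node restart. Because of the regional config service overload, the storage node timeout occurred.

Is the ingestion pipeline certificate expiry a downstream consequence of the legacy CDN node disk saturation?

Yes

There is a causal chain: the legacy CDN node disk saturation → the upstream message queue disk saturation → the load balancer deadlock → the API gateway latency spike → the ingestion pipeline certificate expiry.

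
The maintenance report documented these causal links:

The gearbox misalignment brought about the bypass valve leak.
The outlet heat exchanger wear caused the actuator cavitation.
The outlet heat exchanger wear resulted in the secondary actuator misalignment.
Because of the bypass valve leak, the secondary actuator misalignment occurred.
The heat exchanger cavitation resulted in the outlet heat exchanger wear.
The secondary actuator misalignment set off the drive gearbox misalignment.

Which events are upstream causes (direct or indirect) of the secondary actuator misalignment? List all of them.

the bypass valve leak, the gearbox misalignment, the heat exchanger cavitation, the outlet heat exchanger wear

Immediate causes of the secondary actuator misalignment: the outlet heat exchanger wear, the bypass valve leak.
Further upstream: the heat exchanger cavitation, the gearbox misalignment.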